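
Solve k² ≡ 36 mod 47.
The square roots of 36 mod 47 are 6 and 41. Verify: 6² = 36 ≡ 36 mod 47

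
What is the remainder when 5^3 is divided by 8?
5^{3} = 125 ≡ 5 mod 8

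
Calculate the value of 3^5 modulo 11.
By repeated squaring (mod 11): 3^{1}≡3, 3^{2}≡9, 3^{4}≡4. Then 3^{5} = 3^{4+1} ≡ 4 × 3 ≡ 1 (mod 11)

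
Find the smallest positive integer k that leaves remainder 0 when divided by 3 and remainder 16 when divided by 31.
M = 3 × 31 = 93. M₁ = 31, y₁ ≡ 1 (mod 3). M₂ = 3, y₂ ≡ 21 (mod 31). k = 0×31×1 + 16×3×21 ≡ 78 (mod 93)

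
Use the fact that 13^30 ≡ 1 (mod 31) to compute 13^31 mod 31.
By Fermat: 13^{30} ≡ 1 (mod 31). So 13^{31} = 13^{30} · 13^{1} ≡ 13^{1} ≡ 13 (mod 31)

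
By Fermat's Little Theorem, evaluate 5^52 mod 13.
By Fermat: 5^{12} ≡ 1 (mod 13). 52 = 4×12 + 4. So 5^{52} ≡ 5^{4} ≡ 1 (mod 13)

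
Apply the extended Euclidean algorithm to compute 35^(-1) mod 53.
Extended GCD: 35(-3) + 53(2) = 1. So 35^(-1) ≡ -3 ≡ 50 mod 53. Verify: 35 × 50 = 1750 ≡ 1 mod 53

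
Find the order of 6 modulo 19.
Powers of 6 mod 19: 6^1≡6, 6^2≡17, 6^3≡7, 6^4≡4, 6^5≡5, 6^6≡11, 6^7≡9, 6^8≡16, 6^9≡1. ord_19(6) = 9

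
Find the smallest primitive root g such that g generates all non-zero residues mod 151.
g = 6. For each prime q|150: 6^{75}≡150, 6^{50}≡32, 6^{30}≡59, none ≡ 1, so ord_151(6) = 150 and 6 is a primitive root.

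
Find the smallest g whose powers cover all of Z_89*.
g = 3. Powers: [3, 9, 27, 81, 65, 17, 51, ...] generates all 88 non-zero residues.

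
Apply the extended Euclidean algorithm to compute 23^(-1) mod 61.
Extended GCD: 23(8) + 61(-3) = 1. So 23^(-1) ≡ 8 mod 61. Verify: 23 × 8 = 184 ≡ 1 mod 61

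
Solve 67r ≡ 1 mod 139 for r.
Since 139 is prime, by Fermat 67^(-1) ≡ 67^{137} ≡ 83 mod 139. Verify: 67 × 83 = 5561 ≡ 1 mod 139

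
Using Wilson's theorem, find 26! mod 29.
(28)! = (26)! × (27) × (28) ≡ -1 (mod 29). So (26)! ≡ -1 × [(28)(27)]^(-1) ≡ 14 (mod 29)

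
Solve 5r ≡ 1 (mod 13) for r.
Since 13 is prime, by Fermat 5^(-1) ≡ 5^{11} ≡ 8 (mod 13). Verify: 5 × 8 = 40 ≡ 1 (mod 13)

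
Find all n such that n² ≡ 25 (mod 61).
The square roots of 25 mod 61 are 56 and 5. Verify: 56² = 3136 ≡ 25 (mod 61)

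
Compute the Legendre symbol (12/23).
(12/23) = 12^{11} mod 23 = 1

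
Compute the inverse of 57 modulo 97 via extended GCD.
Extended GCD: 57(-17) + 97(10) = 1. So 57^(-1) ≡ -17 ≡ 80 mod 97. Verify: 57 × 80 = 4560 ≡ 1 mod 97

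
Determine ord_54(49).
Powers of 49 mod 54: 49^1≡49, 49^2≡25, 49^3≡37, 49^4≡31, 49^5≡7, 49^6≡19, 49^7≡13, 49^8≡43, 49^9≡1. Order = 9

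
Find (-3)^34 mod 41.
By repeated squaring mod 41: (-3)^{1}≡38, (-3)^{2}≡9, (-3)^{4}≡40, (-3)^{8}≡1, (-3)^{16}≡1, (-3)^{32}≡1. Then (-3)^{34} = (-3)^{32+2} ≡ 1 × 9 ≡ 9 mod 41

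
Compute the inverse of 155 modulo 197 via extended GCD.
Extended GCD: 155(-61) + 197(48) = 1. So 155^(-1) ≡ -61 ≡ 136 (mod 197). Verify: 155 × 136 = 21080 ≡ 1 (mod 197)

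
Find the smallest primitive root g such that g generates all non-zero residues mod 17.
g = 3. For each prime q|16: 3^{8}≡16, none ≡ 1, so ord_17(3) = 16 and 3 is a primitive root.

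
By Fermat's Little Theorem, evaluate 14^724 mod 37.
By Fermat: 14^{36} ≡ 1 (mod 37). 724 ≡ 4 (mod 36). So 14^{724} ≡ 14^{4} ≡ 10 (mod 37)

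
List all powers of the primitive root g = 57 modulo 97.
57^1, 57^2, ..., 57^{96} mod 97: [57, 48, 20, 73, 87, 12, 5, 91, 46, 3, 74, 47, 60, 25, 67, 36, 15, 79, 41, 9, 28, 44, 83, 75, 7, 11, 45, 43, 26, 27, 84, 35, 55, 31, 21, 33, 38, 32, 78, 81, 58, 8, 68, 93, 63, 2, 17, 96, 40, 49, 77, 24, 10, 85, 92, 6, 51, 94, 23, 50, 37, 72, 30, 61, 82, 18, 56, 88, 69, 53, 14, 22, 90, 86, 52, 54, 71, 70, 13, 62, 42, 66, 76, 64, 59, 65, 19, 16, 39, 89, 29, 4, 34, 95, 80, 1]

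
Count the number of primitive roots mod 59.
A prime p has φ(p-1) primitive roots; here φ(58) = 28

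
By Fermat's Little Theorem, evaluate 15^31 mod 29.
By Fermat: 15^{28} ≡ 1 (mod 29). So 15^{31} = 15^{28} · 15^{3} ≡ 15^{3} ≡ 11 (mod 29)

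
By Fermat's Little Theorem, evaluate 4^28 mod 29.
By Fermat's Little Theorem, 4^{28} ≡ 1 (mod 29) since 29 is prime and gcd(4, 29) = 1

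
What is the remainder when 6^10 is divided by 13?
By repeated squaring (mod 13): 6^{1}≡6, 6^{2}≡10, 6^{4}≡9, 6^{8}≡3. Then 6^{10} = 6^{8+2} ≡ 3 × 10 ≡ 4 (mod 13)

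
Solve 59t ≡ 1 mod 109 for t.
Since 109 is prime, by Fermat 59^(-1) ≡ 59^{107} ≡ 85 mod 109. Verify: 59 × 85 = 5015 ≡ 1 mod 109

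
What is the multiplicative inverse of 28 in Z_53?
Since 53 is prime, by Fermat 28^(-1) ≡ 28^{51} ≡ 36 (mod 53). Verify: 28 × 36 = 1008 ≡ 1 (mod 53)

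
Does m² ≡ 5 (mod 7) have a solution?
By Euler's criterion: 5^{3} ≡ 6 (mod 7). Since this equals -1 (≡ 6), 5 is not a QR.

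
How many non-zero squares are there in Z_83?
The squaring map on Z_83* is 2-to-1, so there are (82)/2 = 41 QRs.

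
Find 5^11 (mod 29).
By repeated squaring (mod 29): 5^{1}≡5, 5^{2}≡25, 5^{4}≡16, 5^{8}≡24. Then 5^{11} = 5^{8+2+1} ≡ 24 × 25 × 5 ≡ 13 (mod 29)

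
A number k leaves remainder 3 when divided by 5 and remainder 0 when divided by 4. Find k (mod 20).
M = 5 × 4 = 20. M₁ = 4, y₁ ≡ 4 (mod 5). M₂ = 5, y₂ ≡ 1 (mod 4). k = 3×4×4 + 0×5×1 ≡ 8 (mod 20)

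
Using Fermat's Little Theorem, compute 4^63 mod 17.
By Fermat: 4^{16} ≡ 1 mod 17. 63 = 3×16 + 15. So 4^{63} ≡ 4^{15} ≡ 13 mod 17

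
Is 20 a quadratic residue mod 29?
By Euler's criterion: 20^{14} ≡ 1 mod 29. Since this equals 1, 20 is a QR.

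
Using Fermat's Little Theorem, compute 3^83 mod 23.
By Fermat: 3^{22} ≡ 1 mod 23. 83 = 3×22 + 17. So 3^{83} ≡ 3^{17} ≡ 16 mod 23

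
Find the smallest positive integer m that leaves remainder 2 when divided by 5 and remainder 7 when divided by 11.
M = 5 × 11 = 55. M₁ = 11, y₁ ≡ 1 mod 5. M₂ = 5, y₂ ≡ 9 mod 11. m = 2×11×1 + 7×5×9 ≡ 7 mod 55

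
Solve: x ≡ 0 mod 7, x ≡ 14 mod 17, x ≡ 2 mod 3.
M = 7 × 17 × 3 = 357. M₁ = 51, y₁ ≡ 4 mod 7. M₂ = 21, y₂ ≡ 13 mod 17. M₃ = 119, y₃ ≡ 2 mod 3. x = 0×51×4 + 14×21×13 + 2×119×2 ≡ 14 mod 357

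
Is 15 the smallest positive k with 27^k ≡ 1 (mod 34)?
Powers of 27 mod 34: 27^1≡27, 27^2≡15, 27^3≡31, 27^4≡21, 27^5≡23, 27^6≡9, 27^7≡5, 27^8≡33, 27^9≡7, 27^10≡19, 27^11≡3, 27^12≡13, 27^13≡11, 27^14≡25, 27^15≡29, 27^16≡1. 27^15≡29≢1, so ord ≠ 15. No, the actual order is 16.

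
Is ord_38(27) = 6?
Powers of 27 mod 38: 27^1≡27, 27^2≡7, 27^3≡37, 27^4≡11, 27^5≡31, 27^6≡1. First k with 27^k≡1 is k=6. Yes, ord_38(27) = 6.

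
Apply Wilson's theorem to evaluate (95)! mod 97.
(96)! = (95)! × (96) ≡ -1 mod 97. So (95)! ≡ -1 × (96)^(-1) ≡ (-1)×(-1) = 1 mod 97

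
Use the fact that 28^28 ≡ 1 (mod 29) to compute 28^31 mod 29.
By Fermat: 28^{28} ≡ 1 (mod 29). So 28^{31} = 28^{28} · 28^{3} ≡ 28^{3} ≡ 28 (mod 29)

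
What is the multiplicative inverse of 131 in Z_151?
Since 151 is prime, by Fermat 131^(-1) ≡ 131^{149} ≡ 83 (mod 151). Verify: 131 × 83 = 10873 ≡ 1 (mod 151)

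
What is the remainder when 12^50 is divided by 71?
By repeated squaring (mod 71): 12^{1}≡12, 12^{2}≡2, 12^{4}≡4, 12^{8}≡16, 12^{16}≡43, 12^{32}≡3. Then 12^{50} = 12^{32+16+2} ≡ 3 × 43 × 2 ≡ 45 (mod 71)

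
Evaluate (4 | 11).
(4/11) = 4^{5} mod 11 = 1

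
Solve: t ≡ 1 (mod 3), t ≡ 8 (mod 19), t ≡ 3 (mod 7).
M = 3 × 19 × 7 = 399. M₁ = 133, y₁ ≡ 1 (mod 3). M₂ = 21, y₂ ≡ 10 (mod 19). M₃ = 57, y₃ ≡ 1 (mod 7). t = 1×133×1 + 8×21×10 + 3×57×1 ≡ 388 (mod 399)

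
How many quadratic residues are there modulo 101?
The squaring map on Z_101* is 2-to-1, so there are (100)/2 = 50 QRs.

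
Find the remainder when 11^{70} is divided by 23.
By Fermat: 11^{22} ≡ 1 (mod 23). 70 = 3×22 + 4. So 11^{70} ≡ 11^{4} ≡ 13 (mod 23)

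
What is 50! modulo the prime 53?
(52)! = (50)! × (51) × (52) ≡ -1 mod 53. So (50)! ≡ -1 × [(52)(51)]^(-1) ≡ 26 mod 53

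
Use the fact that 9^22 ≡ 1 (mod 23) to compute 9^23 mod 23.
By Fermat: 9^{22} ≡ 1 (mod 23). So 9^{23} = 9^{22} · 9^{1} ≡ 9^{1} ≡ 9 (mod 23)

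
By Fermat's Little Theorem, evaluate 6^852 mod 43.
By Fermat: 6^{42} ≡ 1 mod 43. 852 ≡ 12 mod 42. So 6^{852} ≡ 6^{12} ≡ 1 mod 43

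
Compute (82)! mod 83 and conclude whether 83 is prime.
(82)! mod 83 = 82. Since 82 ≡ -1 mod 83, 83 is prime.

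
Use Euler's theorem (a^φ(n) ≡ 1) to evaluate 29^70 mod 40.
By Euler: 29^{16} ≡ 1 (mod 40) since gcd(29, 40) = 1. 70 = 4×16 + 6. So 29^{70} ≡ 29^{6} ≡ 1 (mod 40)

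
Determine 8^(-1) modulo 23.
Since 23 is prime, by Fermat 8^(-1) ≡ 8^{21} ≡ 3 mod 23. Verify: 8 × 3 = 24 ≡ 1 mod 23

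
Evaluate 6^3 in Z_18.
6^{3} = 216 ≡ 0 mod 18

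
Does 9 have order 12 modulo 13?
9^{3} ≡ 1 mod 13 and 3 < 12, so ord_13(9) = 3 ≠ 12 and 9 is not a primitive root.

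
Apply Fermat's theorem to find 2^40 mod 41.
By Fermat's Little Theorem, 2^{40} ≡ 1 mod 41 since 41 is prime and gcd(2, 41) = 1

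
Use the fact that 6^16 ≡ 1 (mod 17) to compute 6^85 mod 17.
By Fermat: 6^{16} ≡ 1 (mod 17). 85 = 5×16 + 5. So 6^{85} ≡ 6^{5} ≡ 7 (mod 17)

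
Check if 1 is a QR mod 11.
By Euler's criterion: 1^{5} ≡ 1 mod 11. Since this equals 1, 1 is a QR.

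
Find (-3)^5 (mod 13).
By repeated squaring (mod 13): (-3)^{1}≡10, (-3)^{2}≡9, (-3)^{4}≡3. Then (-3)^{5} = (-3)^{4+1} ≡ 3 × 10 ≡ 4 (mod 13)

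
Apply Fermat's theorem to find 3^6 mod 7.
By Fermat's Little Theorem, 3^{6} ≡ 1 mod 7 since 7 is prime and gcd(3, 7) = 1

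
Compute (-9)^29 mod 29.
Using Fermat: (-9)^{28} ≡ 1 mod 29. 29 ≡ 1 mod 28. So (-9)^{29} ≡ (-9)^{1} ≡ 20 mod 29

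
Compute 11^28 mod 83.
By repeated squaring mod 83: 11^{1}≡11, 11^{2}≡38, 11^{4}≡33, 11^{8}≡10, 11^{16}≡17. Then 11^{28} = 11^{16+8+4} ≡ 17 × 10 × 33 ≡ 49 mod 83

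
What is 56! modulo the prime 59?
(58)! = (56)! × (57) × (58) ≡ -1 (mod 59). So (56)! ≡ -1 × [(58)(57)]^(-1) ≡ 29 (mod 59)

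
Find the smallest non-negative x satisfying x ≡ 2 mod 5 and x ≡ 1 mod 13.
M = 5 × 13 = 65. M₁ = 13, y₁ ≡ 2 mod 5. M₂ = 5, y₂ ≡ 8 mod 13. x = 2×13×2 + 1×5×8 ≡ 27 mod 65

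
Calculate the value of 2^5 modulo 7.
By repeated squaring mod 7: 2^{1}≡2, 2^{2}≡4, 2^{4}≡2. Then 2^{5} = 2^{4+1} ≡ 2 × 2 ≡ 4 mod 7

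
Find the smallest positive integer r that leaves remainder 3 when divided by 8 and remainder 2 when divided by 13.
M = 8 × 13 = 104. M₁ = 13, y₁ ≡ 5 (mod 8). M₂ = 8, y₂ ≡ 5 (mod 13). r = 3×13×5 + 2×8×5 ≡ 67 (mod 104)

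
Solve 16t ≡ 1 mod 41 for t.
Since 41 is prime, by Fermat 16^(-1) ≡ 16^{39} ≡ 18 mod 41. Verify: 16 × 18 = 288 ≡ 1 mod 41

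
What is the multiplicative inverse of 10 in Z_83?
Since 83 is prime, by Fermat 10^(-1) ≡ 10^{81} ≡ 25 mod 83. Verify: 10 × 25 = 250 ≡ 1 mod 83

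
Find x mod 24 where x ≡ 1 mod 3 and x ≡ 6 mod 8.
M = 3 × 8 = 24. M₁ = 8, y₁ ≡ 2 mod 3. M₂ = 3, y₂ ≡ 3 mod 8. x = 1×8×2 + 6×3×3 ≡ 22 mod 24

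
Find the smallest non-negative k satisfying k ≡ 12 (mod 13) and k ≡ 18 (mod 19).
M = 13 × 19 = 247. M₁ = 19, y₁ ≡ 11 (mod 13). M₂ = 13, y₂ ≡ 3 (mod 19). k = 12×19×11 + 18×13×3 ≡ 246 (mod 247)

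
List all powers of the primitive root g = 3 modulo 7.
3^1, 3^2, ..., 3^{6} mod 7: [3, 2, 6, 4, 5, 1]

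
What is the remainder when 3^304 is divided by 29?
Using Fermat: 3^{28} ≡ 1 (mod 29). 304 ≡ 24 (mod 28). So 3^{304} ≡ 3^{24} ≡ 24 (mod 29)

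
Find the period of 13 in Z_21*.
Powers of 13 mod 21: 13^1≡13, 13^2≡1. Order = 2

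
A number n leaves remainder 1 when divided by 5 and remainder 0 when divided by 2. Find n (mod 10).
M = 5 × 2 = 10. M₁ = 2, y₁ ≡ 3 (mod 5). M₂ = 5, y₂ ≡ 1 (mod 2). n = 1×2×3 + 0×5×1 ≡ 6 (mod 10)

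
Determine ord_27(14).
Powers of 14 mod 27: 14^1≡14, 14^2≡7, 14^3≡17, 14^4≡22, 14^5≡11, 14^6≡19, 14^7≡23, 14^8≡25, 14^9≡26, 14^10≡13, 14^11≡20, 14^12≡10, 14^13≡5, 14^14≡16, 14^15≡8, 14^16≡4, 14^17≡2, 14^18≡1. Order = 18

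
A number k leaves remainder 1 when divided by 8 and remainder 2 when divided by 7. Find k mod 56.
M = 8 × 7 = 56. M₁ = 7, y₁ ≡ 7 mod 8. M₂ = 8, y₂ ≡ 1 mod 7. k = 1×7×7 + 2×8×1 ≡ 9 mod 56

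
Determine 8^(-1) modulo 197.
Since 197 is prime, by Fermat 8^(-1) ≡ 8^{195} ≡ 74 (mod 197). Verify: 8 × 74 = 592 ≡ 1 (mod 197)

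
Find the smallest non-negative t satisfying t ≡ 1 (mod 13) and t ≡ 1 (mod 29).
M = 13 × 29 = 377. M₁ = 29, y₁ ≡ 9 (mod 13). M₂ = 13, y₂ ≡ 9 (mod 29). t = 1×29×9 + 1×13×9 ≡ 1 (mod 377)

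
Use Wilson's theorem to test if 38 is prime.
(37)! mod 38 = 0. Since 0 ≢ -1 mod 38, 38 is not prime.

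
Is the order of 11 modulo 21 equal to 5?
Powers of 11 mod 21: 11^1≡11, 11^2≡16, 11^3≡8, 11^4≡4, 11^5≡2, 11^6≡1. 11^5≡2≢1, so ord ≠ 5. No, the actual order is 6.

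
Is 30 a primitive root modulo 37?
30^{18} ≡ 1 (mod 37) and 18 < 36, so ord_37(30) = 18 ≠ 36 and 30 is not a primitive root.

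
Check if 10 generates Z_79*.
10^{13} ≡ 1 mod 79 and 13 < 78, so ord_79(10) = 13 ≠ 78 and 10 is not a primitive root.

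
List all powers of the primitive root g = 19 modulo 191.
19^1, 19^2, ..., 19^{190} mod 191: [19, 170, 174, 59, 166, 98, 143, 43, 53, 52, 33, 54, 71, 12, 37, 130, 178, 135, 82, 30, 188, 134, 63, 51, 14, 75, 88, 144, 62, 32, 35, 92, 29, 169, 155, 80, 183, 39, 168, 136, 101, 9, 171, 2, 38, 149, 157, 118, 141, 5, 95, 86, 106, 104, 66, 108, 142, 24, 74, 69, 165, 79, 164, 60, 185, 77, 126, 102, 28, 150, 176, 97, 124, 64, 70, 184, 58, 147, 119, 160, 175, 78, 145, 81, 11, 18, 151, 4, 76, 107, 123, 45, 91, 10, 190, 172, 21, 17, 132, 25, 93, 48, 148, 138, 139, 158, 137, 120, 179, 154, 61, 13, 56, 109, 161, 3, 57, 128, 140, 177, 116, 103, 47, 129, 159, 156, 99, 162, 22, 36, 111, 8, 152, 23, 55, 90, 182, 20, 189, 153, 42, 34, 73, 50, 186, 96, 105, 85, 87, 125, 83, 49, 167, 117, 122, 26, 112, 27, 131, 6, 114, 65, 89, 163, 41, 15, 94, 67, 127, 121, 7, 133, 44, 72, 31, 16, 113, 46, 110, 180, 173, 40, 187, 115, 84, 68, 146, 100, 181, 1]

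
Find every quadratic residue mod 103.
QRs mod 103: {1, 2, 4, 7, 8, 9, 13, 14, 15, 16, 17, 18, 19, 23, 25, 26, 28, 29, 30, 32, 33, 34, 36, 38, 41, 46, 49, 50, 52, 55, 56, 58, 59, 60, 61, 63, 64, 66, 68, 72, 76, 79, 81, 82, 83, 91, 92, 93, 97, 98, 100}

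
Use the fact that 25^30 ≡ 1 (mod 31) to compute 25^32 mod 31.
By Fermat: 25^{30} ≡ 1 (mod 31). So 25^{32} = 25^{30} · 25^{2} ≡ 25^{2} ≡ 5 (mod 31)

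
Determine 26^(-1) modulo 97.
Since 97 is prime, by Fermat 26^(-1) ≡ 26^{95} ≡ 56 mod 97. Verify: 26 × 56 = 1456 ≡ 1 mod 97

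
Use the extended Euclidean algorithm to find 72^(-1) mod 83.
Extended GCD: 72(15) + 83(-13) = 1. So 72^(-1) ≡ 15 mod 83. Verify: 72 × 15 = 1080 ≡ 1 mod 83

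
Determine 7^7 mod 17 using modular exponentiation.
By repeated squaring (mod 17): 7^{1}≡7, 7^{2}≡15, 7^{4}≡4. Then 7^{7} = 7^{4+2+1} ≡ 4 × 15 × 7 ≡ 12 (mod 17)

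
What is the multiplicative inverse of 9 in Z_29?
Since 29 is prime, by Fermat 9^(-1) ≡ 9^{27} ≡ 13 (mod 29). Verify: 9 × 13 = 117 ≡ 1 (mod 29)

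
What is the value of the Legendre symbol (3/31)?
(3/31) = 3^{15} mod 31 = -1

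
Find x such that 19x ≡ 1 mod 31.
Since 31 is prime, by Fermat 19^(-1) ≡ 19^{29} ≡ 18 mod 31. Verify: 19 × 18 = 342 ≡ 1 mod 31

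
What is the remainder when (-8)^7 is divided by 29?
By repeated squaring (mod 29): (-8)^{1}≡21, (-8)^{2}≡6, (-8)^{4}≡7. Then (-8)^{7} = (-8)^{4+2+1} ≡ 7 × 6 × 21 ≡ 12 (mod 29)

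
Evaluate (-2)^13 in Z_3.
Using Fermat: (-2)^{2} ≡ 1 (mod 3). 13 ≡ 1 (mod 2). So (-2)^{13} ≡ (-2)^{1} ≡ 1 (mod 3)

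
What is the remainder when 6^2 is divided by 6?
6^{2} = 36 ≡ 0 (mod 6)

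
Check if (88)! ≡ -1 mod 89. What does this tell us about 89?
(88)! mod 89 = 88. Since this equals -1 mod 89, Wilson confirms 89 is prime.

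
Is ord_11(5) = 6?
Powers of 5 mod 11: 5^1≡5, 5^2≡3, 5^3≡4, 5^4≡9, 5^5≡1. Already 5^5≡1, so the order is 5 < 6. No, the actual order is 5.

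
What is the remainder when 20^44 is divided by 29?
Using Fermat: 20^{28} ≡ 1 mod 29. 44 ≡ 16 mod 28. So 20^{44} ≡ 20^{16} ≡ 23 mod 29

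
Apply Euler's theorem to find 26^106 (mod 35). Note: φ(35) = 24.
By Euler: 26^{24} ≡ 1 (mod 35) since gcd(26, 35) = 1. 106 = 4×24 + 10. So 26^{106} ≡ 26^{10} ≡ 16 (mod 35)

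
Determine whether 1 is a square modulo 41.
By Euler's criterion: 1^{20} ≡ 1 (mod 41). Since this equals 1, 1 is a QR.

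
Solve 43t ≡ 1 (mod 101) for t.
Since 101 is prime, by Fermat 43^(-1) ≡ 43^{99} ≡ 47 (mod 101). Verify: 43 × 47 = 2021 ≡ 1 (mod 101)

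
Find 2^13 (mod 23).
By repeated squaring (mod 23): 2^{1}≡2, 2^{2}≡4, 2^{4}≡16, 2^{8}≡3. Then 2^{13} = 2^{8+4+1} ≡ 3 × 16 × 2 ≡ 4 (mod 23)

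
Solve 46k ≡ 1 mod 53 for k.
Since 53 is prime, by Fermat 46^(-1) ≡ 46^{51} ≡ 15 mod 53. Verify: 46 × 15 = 690 ≡ 1 mod 53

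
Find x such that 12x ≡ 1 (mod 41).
Since 41 is prime, by Fermat 12^(-1) ≡ 12^{39} ≡ 24 (mod 41). Verify: 12 × 24 = 288 ≡ 1 (mod 41)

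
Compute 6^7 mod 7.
Using Fermat: 6^{6} ≡ 1 (mod 7). 7 ≡ 1 (mod 6). So 6^{7} ≡ 6^{1} ≡ 6 (mod 7)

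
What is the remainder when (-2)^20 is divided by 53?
By repeated squaring mod 53: (-2)^{1}≡51, (-2)^{2}≡4, (-2)^{4}≡16, (-2)^{8}≡44, (-2)^{16}≡28. Then (-2)^{20} = (-2)^{16+4} ≡ 28 × 16 ≡ 24 mod 53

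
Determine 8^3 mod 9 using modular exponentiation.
8^{3} = 512 ≡ 8 (mod 9)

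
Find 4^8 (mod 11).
By repeated squaring (mod 11): 4^{1}≡4, 4^{2}≡5, 4^{4}≡3, 4^{8}≡9. So 4^{8} ≡ 9 (mod 11)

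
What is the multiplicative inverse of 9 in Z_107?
Since 107 is prime, by Fermat 9^(-1) ≡ 9^{105} ≡ 12 (mod 107). Verify: 9 × 12 = 108 ≡ 1 (mod 107)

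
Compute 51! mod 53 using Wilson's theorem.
(52)! = (51)! × (52) ≡ -1 mod 53. So (51)! ≡ -1 × (52)^(-1) ≡ (-1)×(-1) = 1 mod 53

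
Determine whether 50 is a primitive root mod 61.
50^{4} ≡ 1 (mod 61) and 4 < 60, so ord_61(50) = 4 ≠ 60 and 50 is not a primitive root.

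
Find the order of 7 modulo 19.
Powers of 7 mod 19: 7^1≡7, 7^2≡11, 7^3≡1. Order = 3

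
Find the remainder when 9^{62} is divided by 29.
By Fermat: 9^{28} ≡ 1 (mod 29). 62 = 2×28 + 6. So 9^{62} ≡ 9^{6} ≡ 16 (mod 29)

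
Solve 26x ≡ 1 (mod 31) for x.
Since 31 is prime, by Fermat 26^(-1) ≡ 26^{29} ≡ 6 (mod 31). Verify: 26 × 6 = 156 ≡ 1 (mod 31)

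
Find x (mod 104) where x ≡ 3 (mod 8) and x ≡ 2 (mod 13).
M = 8 × 13 = 104. M₁ = 13, y₁ ≡ 5 (mod 8). M₂ = 8, y₂ ≡ 5 (mod 13). x = 3×13×5 + 2×8×5 ≡ 67 (mod 104)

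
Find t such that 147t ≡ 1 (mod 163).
Since 163 is prime, by Fermat 147^(-1) ≡ 147^{161} ≡ 112 (mod 163). Verify: 147 × 112 = 16464 ≡ 1 (mod 163)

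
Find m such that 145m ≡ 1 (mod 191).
Since 191 is prime, by Fermat 145^(-1) ≡ 145^{189} ≡ 137 (mod 191). Verify: 145 × 137 = 19865 ≡ 1 (mod 191)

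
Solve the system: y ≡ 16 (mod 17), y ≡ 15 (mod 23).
M = 17 × 23 = 391. M₁ = 23, y₁ ≡ 3 (mod 17). M₂ = 17, y₂ ≡ 19 (mod 23). y = 16×23×3 + 15×17×19 ≡ 84 (mod 391)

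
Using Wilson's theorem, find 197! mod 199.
(198)! = (197)! × (198) ≡ -1 (mod 199). So (197)! ≡ -1 × (198)^(-1) ≡ (-1)×(-1) = 1 (mod 199)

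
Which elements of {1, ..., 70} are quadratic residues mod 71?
QRs mod 71: {1, 2, 3, 4, 5, 6, 8, 9, 10, 12, 15, 16, 18, 19, 20, 24, 25, 27, 29, 30, 32, 36, 37, 38, 40, 43, 45, 48, 49, 50, 54, 57, 58, 60, 64}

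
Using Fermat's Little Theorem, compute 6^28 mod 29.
By Fermat's Little Theorem, 6^{28} ≡ 1 (mod 29) since 29 is prime and gcd(6, 29) = 1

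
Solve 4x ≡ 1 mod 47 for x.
Since 47 is prime, by Fermat 4^(-1) ≡ 4^{45} ≡ 12 mod 47. Verify: 4 × 12 = 48 ≡ 1 mod 47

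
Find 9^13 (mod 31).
By repeated squaring (mod 31): 9^{1}≡9, 9^{2}≡19, 9^{4}≡20, 9^{8}≡28. Then 9^{13} = 9^{8+4+1} ≡ 28 × 20 × 9 ≡ 18 (mod 31)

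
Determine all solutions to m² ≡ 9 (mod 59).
The square roots of 9 mod 59 are 3 and 56. Verify: 3² = 9 ≡ 9 (mod 59)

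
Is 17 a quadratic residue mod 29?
By Euler's criterion: 17^{14} ≡ 28 (mod 29). Since this equals -1 (≡ 28), 17 is not a QR.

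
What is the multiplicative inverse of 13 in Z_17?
Since 17 is prime, by Fermat 13^(-1) ≡ 13^{15} ≡ 4 (mod 17). Verify: 13 × 4 = 52 ≡ 1 (mod 17)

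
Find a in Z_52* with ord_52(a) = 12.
19 has order 12 mod 52 since 19^{12} ≡ 1 (mod 52) and no smaller power works.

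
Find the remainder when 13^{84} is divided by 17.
By Fermat: 13^{16} ≡ 1 (mod 17). 84 = 5×16 + 4. So 13^{84} ≡ 13^{4} ≡ 1 (mod 17)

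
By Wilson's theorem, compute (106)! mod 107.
By Wilson's theorem, (106)! ≡ -1 ≡ 106 mod 107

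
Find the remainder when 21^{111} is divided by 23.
By Fermat: 21^{22} ≡ 1 mod 23. 111 = 5×22 + 1. So 21^{111} ≡ 21^{1} ≡ 21 mod 23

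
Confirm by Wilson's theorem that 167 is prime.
(166)! mod 167 = 166. Since this equals -1 mod 167, Wilson confirms 167 is prime.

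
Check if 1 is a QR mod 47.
By Euler's criterion: 1^{23} ≡ 1 mod 47. Since this equals 1, 1 is a QR.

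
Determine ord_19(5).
Powers of 5 mod 19: 5^1≡5, 5^2≡6, 5^3≡11, 5^4≡17, 5^5≡9, 5^6≡7, 5^7≡16, 5^8≡4, 5^9≡1. Order = 9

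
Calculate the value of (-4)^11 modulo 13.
By repeated squaring mod 13: (-4)^{1}≡9, (-4)^{2}≡3, (-4)^{4}≡9, (-4)^{8}≡3. Then (-4)^{11} = (-4)^{8+2+1} ≡ 3 × 3 × 9 ≡ 3 mod 13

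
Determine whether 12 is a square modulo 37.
By Euler's criterion: 12^{18} ≡ 1 mod 37. Since this equals 1, 12 is a QR.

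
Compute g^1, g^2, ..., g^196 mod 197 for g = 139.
139^1, 139^2, ..., 139^{196} mod 197: [139, 15, 115, 28, 149, 26, 68, 193, 35, 137, 131, 85, 192, 93, 122, 16, 57, 43, 67, 54, 20, 22, 103, 133, 166, 25, 126, 178, 117, 109, 179, 59, 124, 97, 87, 76, 123, 155, 72, 158, 95, 6, 46, 90, 99, 168, 106, 156, 14, 173, 13, 34, 195, 116, 167, 164, 141, 96, 145, 61, 8, 127, 120, 132, 27, 10, 11, 150, 165, 83, 111, 63, 89, 157, 153, 188, 128, 62, 147, 142, 38, 160, 176, 36, 79, 146, 3, 23, 45, 148, 84, 53, 78, 7, 185, 105, 17, 196, 58, 182, 82, 169, 48, 171, 129, 4, 162, 60, 66, 112, 5, 104, 75, 181, 140, 154, 130, 143, 177, 175, 94, 64, 31, 172, 71, 19, 80, 88, 18, 138, 73, 100, 110, 121, 74, 42, 125, 39, 102, 191, 151, 107, 98, 29, 91, 41, 183, 24, 184, 163, 2, 81, 30, 33, 56, 101, 52, 136, 189, 70, 77, 65, 170, 187, 186, 47, 32, 114, 86, 134, 108, 40, 44, 9, 69, 135, 50, 55, 159, 37, 21, 161, 118, 51, 194, 174, 152, 49, 113, 144, 119, 190, 12, 92, 180, 1]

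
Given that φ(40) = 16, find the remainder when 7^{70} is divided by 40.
By Euler: 7^{16} ≡ 1 mod 40 since gcd(7, 40) = 1. 70 = 4×16 + 6. So 7^{70} ≡ 7^{6} ≡ 9 mod 40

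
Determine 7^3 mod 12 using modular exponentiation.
7^{3} = 343 ≡ 7 mod 12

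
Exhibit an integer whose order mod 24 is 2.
7 has order 2 mod 24 since 7^{2} ≡ 1 mod 24 and no smaller power works.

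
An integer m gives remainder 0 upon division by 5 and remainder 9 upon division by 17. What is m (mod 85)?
M = 5 × 17 = 85. M₁ = 17, y₁ ≡ 3 (mod 5). M₂ = 5, y₂ ≡ 7 (mod 17). m = 0×17×3 + 9×5×7 ≡ 60 (mod 85)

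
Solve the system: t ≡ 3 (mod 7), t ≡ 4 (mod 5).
M = 7 × 5 = 35. M₁ = 5, y₁ ≡ 3 (mod 7). M₂ = 7, y₂ ≡ 3 (mod 5). t = 3×5×3 + 4×7×3 ≡ 24 (mod 35)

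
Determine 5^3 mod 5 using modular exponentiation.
5^{3} = 125 ≡ 0 (mod 5)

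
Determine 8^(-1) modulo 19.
Since 19 is prime, by Fermat 8^(-1) ≡ 8^{17} ≡ 12 mod 19. Verify: 8 × 12 = 96 ≡ 1 mod 19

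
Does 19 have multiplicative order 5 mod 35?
Powers of 19 mod 35: 19^1≡19, 19^2≡11, 19^3≡34, 19^4≡16, 19^5≡24, 19^6≡1. 19^5≡24≢1, so ord ≠ 5. No, the actual order is 6.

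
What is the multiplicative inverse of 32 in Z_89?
Since 89 is prime, by Fermat 32^(-1) ≡ 32^{87} ≡ 64 (mod 89). Verify: 32 × 64 = 2048 ≡ 1 (mod 89)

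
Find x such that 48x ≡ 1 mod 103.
Since 103 is prime, by Fermat 48^(-1) ≡ 48^{101} ≡ 88 mod 103. Verify: 48 × 88 = 4224 ≡ 1 mod 103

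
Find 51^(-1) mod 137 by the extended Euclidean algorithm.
Extended GCD: 51(43) + 137(-16) = 1. So 51^(-1) ≡ 43 mod 137. Verify: 51 × 43 = 2193 ≡ 1 mod 137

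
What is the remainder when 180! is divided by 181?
By Wilson's theorem, (180)! ≡ -1 ≡ 180 mod 181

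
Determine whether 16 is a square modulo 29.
By Euler's criterion: 16^{14} ≡ 1 mod 29. Since this equals 1, 16 is a QR.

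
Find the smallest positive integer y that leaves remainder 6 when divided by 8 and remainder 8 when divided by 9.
M = 8 × 9 = 72. M₁ = 9, y₁ ≡ 1 (mod 8). M₂ = 8, y₂ ≡ 8 (mod 9). y = 6×9×1 + 8×8×8 ≡ 62 (mod 72)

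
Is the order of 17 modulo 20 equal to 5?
Powers of 17 mod 20: 17^1≡17, 17^2≡9, 17^3≡13, 17^4≡1. Already 17^4≡1, so the order is 4 < 5. No, the actual order is 4.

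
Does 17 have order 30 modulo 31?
ord_31(17) divides 30. For each prime q|30: 17^{15}≡30, 17^{10}≡25, 17^{6}≡8, none ≡ 1. So 17 has order 30 and is a primitive root mod 31.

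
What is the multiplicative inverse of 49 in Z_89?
Since 89 is prime, by Fermat 49^(-1) ≡ 49^{87} ≡ 20 mod 89. Verify: 49 × 20 = 980 ≡ 1 mod 89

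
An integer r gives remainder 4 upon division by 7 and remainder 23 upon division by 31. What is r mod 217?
M = 7 × 31 = 217. M₁ = 31, y₁ ≡ 5 mod 7. M₂ = 7, y₂ ≡ 9 mod 31. r = 4×31×5 + 23×7×9 ≡ 116 mod 217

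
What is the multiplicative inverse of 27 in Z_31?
Since 31 is prime, by Fermat 27^(-1) ≡ 27^{29} ≡ 23 mod 31. Verify: 27 × 23 = 621 ≡ 1 mod 31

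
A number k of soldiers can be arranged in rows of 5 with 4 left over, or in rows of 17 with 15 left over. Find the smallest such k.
M = 5 × 17 = 85. M₁ = 17, y₁ ≡ 3 mod 5. M₂ = 5, y₂ ≡ 7 mod 17. k = 4×17×3 + 15×5×7 ≡ 49 mod 85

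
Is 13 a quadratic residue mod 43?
By Euler's criterion: 13^{21} ≡ 1 mod 43. Since this equals 1, 13 is a QR.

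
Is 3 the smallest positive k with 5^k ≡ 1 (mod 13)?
Powers of 5 mod 13: 5^1≡5, 5^2≡12, 5^3≡8, 5^4≡1. 5^3≡8≢1, so ord ≠ 3. No, the actual order is 4.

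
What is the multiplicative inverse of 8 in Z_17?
Since 17 is prime, by Fermat 8^(-1) ≡ 8^{15} ≡ 15 (mod 17). Verify: 8 × 15 = 120 ≡ 1 (mod 17)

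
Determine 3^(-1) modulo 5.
Since 5 is prime, by Fermat 3^(-1) ≡ 3^{3} ≡ 2 (mod 5). Verify: 3 × 2 = 6 ≡ 1 (mod 5)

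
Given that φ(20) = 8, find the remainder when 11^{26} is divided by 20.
By Euler: 11^{8} ≡ 1 (mod 20) since gcd(11, 20) = 1. 26 = 3×8 + 2. So 11^{26} ≡ 11^{2} ≡ 1 (mod 20)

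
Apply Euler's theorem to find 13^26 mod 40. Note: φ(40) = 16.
By Euler: 13^{16} ≡ 1 mod 40 since gcd(13, 40) = 1. 26 = 1×16 + 10. So 13^{26} ≡ 13^{10} ≡ 9 mod 40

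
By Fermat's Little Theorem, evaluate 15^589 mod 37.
By Fermat: 15^{36} ≡ 1 mod 37. 589 ≡ 13 mod 36. So 15^{589} ≡ 15^{13} ≡ 20 mod 37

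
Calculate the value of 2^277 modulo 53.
Using Fermat: 2^{52} ≡ 1 (mod 53). 277 ≡ 17 (mod 52). So 2^{277} ≡ 2^{17} ≡ 3 (mod 53)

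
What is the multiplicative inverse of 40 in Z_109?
Since 109 is prime, by Fermat 40^(-1) ≡ 40^{107} ≡ 30 mod 109. Verify: 40 × 30 = 1200 ≡ 1 mod 109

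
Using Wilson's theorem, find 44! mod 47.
(46)! = (44)! × (45) × (46) ≡ -1 mod 47. So (44)! ≡ -1 × [(46)(45)]^(-1) ≡ 23 mod 47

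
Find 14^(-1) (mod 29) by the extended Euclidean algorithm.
Extended GCD: 14(-2) + 29(1) = 1. So 14^(-1) ≡ -2 ≡ 27 (mod 29). Verify: 14 × 27 = 378 ≡ 1 (mod 29)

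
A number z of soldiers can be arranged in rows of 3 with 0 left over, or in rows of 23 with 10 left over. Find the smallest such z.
M = 3 × 23 = 69. M₁ = 23, y₁ ≡ 2 mod 3. M₂ = 3, y₂ ≡ 8 mod 23. z = 0×23×2 + 10×3×8 ≡ 33 mod 69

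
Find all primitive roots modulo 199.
There are φ(198) = 60 primitive roots mod 199: {3, 6, 15, 22, 30, 34, 38, 39, 41, 44, 48, 54, 68, 69, 71, 73, 75, 77, 84, 87, 95, 97, 99, 105, 108, 110, 113, 118, 119, 120, 127, 129, 133, 134, 142, 143, 146, 148, 149, 150, 152, 153, 154, 163, 164, 166, 167, 168, 170, 173, 176, 179, 183, 185, 186, 189, 190, 192, 195, 197}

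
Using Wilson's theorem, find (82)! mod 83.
By Wilson's theorem, (82)! ≡ -1 ≡ 82 mod 83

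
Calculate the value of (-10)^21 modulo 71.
By repeated squaring (mod 71): (-10)^{1}≡61, (-10)^{2}≡29, (-10)^{4}≡60, (-10)^{8}≡50, (-10)^{16}≡15. Then (-10)^{21} = (-10)^{16+4+1} ≡ 15 × 60 × 61 ≡ 17 (mod 71)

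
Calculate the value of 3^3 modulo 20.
3^{3} = 27 ≡ 7 (mod 20)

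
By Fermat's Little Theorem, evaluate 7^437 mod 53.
By Fermat: 7^{52} ≡ 1 mod 53. 437 ≡ 21 mod 52. So 7^{437} ≡ 7^{21} ≡ 9 mod 53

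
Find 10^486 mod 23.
Using Fermat: 10^{22} ≡ 1 mod 23. 486 ≡ 2 mod 22. So 10^{486} ≡ 10^{2} ≡ 8 mod 23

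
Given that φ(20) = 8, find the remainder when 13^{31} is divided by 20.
By Euler: 13^{8} ≡ 1 (mod 20) since gcd(13, 20) = 1. 31 = 3×8 + 7. So 13^{31} ≡ 13^{7} ≡ 17 (mod 20)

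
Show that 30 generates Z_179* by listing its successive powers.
30^1, 30^2, ..., 30^{178} mod 179: [30, 5, 150, 25, 34, 125, 170, 88, 134, 82, 133, 52, 128, 81, 103, 47, 157, 56, 69, 101, 166, 147, 114, 19, 33, 95, 165, 117, 109, 48, 8, 61, 40, 126, 21, 93, 105, 107, 167, 177, 119, 169, 58, 129, 111, 108, 18, 3, 90, 15, 92, 75, 102, 17, 152, 85, 44, 67, 41, 156, 26, 64, 130, 141, 113, 168, 28, 124, 140, 83, 163, 57, 99, 106, 137, 172, 148, 144, 24, 4, 120, 20, 63, 100, 136, 142, 143, 173, 178, 149, 174, 29, 154, 145, 54, 9, 91, 45, 97, 46, 127, 51, 98, 76, 132, 22, 123, 110, 78, 13, 32, 65, 160, 146, 84, 14, 62, 70, 131, 171, 118, 139, 53, 158, 86, 74, 72, 12, 2, 60, 10, 121, 50, 68, 71, 161, 176, 89, 164, 87, 104, 77, 162, 27, 94, 135, 112, 138, 23, 153, 115, 49, 38, 66, 11, 151, 55, 39, 96, 16, 122, 80, 73, 42, 7, 31, 35, 155, 175, 59, 159, 116, 79, 43, 37, 36, 6, 1]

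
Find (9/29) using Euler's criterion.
(9/29) = 9^{14} mod 29 = 1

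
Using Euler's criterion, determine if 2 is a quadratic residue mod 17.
By Euler's criterion: 2^{8} ≡ 1 (mod 17). Since this equals 1, 2 is a QR.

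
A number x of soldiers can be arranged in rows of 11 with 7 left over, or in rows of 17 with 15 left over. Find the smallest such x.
M = 11 × 17 = 187. M₁ = 17, y₁ ≡ 2 (mod 11). M₂ = 11, y₂ ≡ 14 (mod 17). x = 7×17×2 + 15×11×14 ≡ 117 (mod 187)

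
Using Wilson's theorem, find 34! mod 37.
(36)! = (34)! × (35) × (36) ≡ -1 mod 37. So (34)! ≡ -1 × [(36)(35)]^(-1) ≡ 18 mod 37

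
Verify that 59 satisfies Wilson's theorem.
(58)! mod 59 = 58. Since this equals -1 (mod 59), Wilson confirms 59 is prime.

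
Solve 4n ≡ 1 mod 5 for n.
Since 5 is prime, by Fermat 4^(-1) ≡ 4^{3} ≡ 4 mod 5. Verify: 4 × 4 = 16 ≡ 1 mod 5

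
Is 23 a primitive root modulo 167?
ord_167(23) divides 166. For each prime q|166: 23^{83}≡166, 23^{2}≡28, none ≡ 1. So 23 has order 166 and is a primitive root mod 167.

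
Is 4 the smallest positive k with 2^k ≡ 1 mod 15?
Powers of 2 mod 15: 2^1≡2, 2^2≡4, 2^3≡8, 2^4≡1. First k with 2^k≡1 is k=4. Yes, ord_15(2) = 4.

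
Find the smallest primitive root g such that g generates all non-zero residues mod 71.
g = 7. For each prime q|70: 7^{35}≡70, 7^{14}≡54, 7^{10}≡45, none ≡ 1, so ord_71(7) = 70 and 7 is a primitive root.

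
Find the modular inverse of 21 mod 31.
Since 31 is prime, by Fermat 21^(-1) ≡ 21^{29} ≡ 3 mod 31. Verify: 21 × 3 = 63 ≡ 1 mod 31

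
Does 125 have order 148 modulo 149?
125^{37} ≡ 1 (mod 149) and 37 < 148, so ord_149(125) = 37 ≠ 148 and 125 is not a primitive root.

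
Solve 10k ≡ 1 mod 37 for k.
Since 37 is prime, by Fermat 10^(-1) ≡ 10^{35} ≡ 26 mod 37. Verify: 10 × 26 = 260 ≡ 1 mod 37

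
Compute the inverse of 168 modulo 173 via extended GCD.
Extended GCD: 168(69) + 173(-67) = 1. So 168^(-1) ≡ 69 mod 173. Verify: 168 × 69 = 11592 ≡ 1 mod 173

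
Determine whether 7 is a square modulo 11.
By Euler's criterion: 7^{5} ≡ 10 (mod 11). Since this equals -1 (≡ 10), 7 is not a QR.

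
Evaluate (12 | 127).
(12/127) = 12^{63} mod 127 = -1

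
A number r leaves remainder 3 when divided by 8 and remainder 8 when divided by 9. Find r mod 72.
M = 8 × 9 = 72. M₁ = 9, y₁ ≡ 1 mod 8. M₂ = 8, y₂ ≡ 8 mod 9. r = 3×9×1 + 8×8×8 ≡ 35 mod 72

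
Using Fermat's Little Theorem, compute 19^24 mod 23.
By Fermat: 19^{22} ≡ 1 mod 23. So 19^{24} = 19^{22} · 19^{2} ≡ 19^{2} ≡ 16 mod 23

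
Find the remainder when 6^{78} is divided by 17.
By Fermat: 6^{16} ≡ 1 (mod 17). 78 = 4×16 + 14. So 6^{78} ≡ 6^{14} ≡ 9 (mod 17)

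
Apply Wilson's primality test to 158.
(157)! mod 158 = 0. Since 0 ≢ -1 mod 158, 158 is not prime.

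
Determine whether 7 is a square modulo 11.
By Euler's criterion: 7^{5} ≡ 10 (mod 11). Since this equals -1 (≡ 10), 7 is not a QR.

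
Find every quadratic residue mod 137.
QRs mod 137: {1, 2, 4, 7, 8, 9, 11, 14, 15, 16, 17, 18, 19, 22, 25, 28, 30, 32, 34, 36, 37, 38, 39, 44, 49, 50, 56, 59, 60, 61, 63, 64, 65, 68, 69, 72, 73, 74, 76, 77, 78, 81, 87, 88, 93, 98, 99, 100, 101, 103, 105, 107, 109, 112, 115, 118, 119, 120, 121, 122, 123, 126, 128, 129, 130, 133, 135, 136}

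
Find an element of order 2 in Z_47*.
46 has order 2 mod 47 since 46^{2} ≡ 1 (mod 47) and no smaller power works.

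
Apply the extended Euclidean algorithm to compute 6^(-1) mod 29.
Extended GCD: 6(5) + 29(-1) = 1. So 6^(-1) ≡ 5 (mod 29). Verify: 6 × 5 = 30 ≡ 1 (mod 29)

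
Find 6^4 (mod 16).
6^{4} = 1296 ≡ 0 (mod 16)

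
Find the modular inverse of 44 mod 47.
Since 47 is prime, by Fermat 44^(-1) ≡ 44^{45} ≡ 31 mod 47. Verify: 44 × 31 = 1364 ≡ 1 mod 47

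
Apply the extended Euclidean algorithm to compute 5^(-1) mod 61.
Extended GCD: 5(-12) + 61(1) = 1. So 5^(-1) ≡ -12 ≡ 49 (mod 61). Verify: 5 × 49 = 245 ≡ 1 (mod 61)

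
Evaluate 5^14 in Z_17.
By repeated squaring (mod 17): 5^{1}≡5, 5^{2}≡8, 5^{4}≡13, 5^{8}≡16. Then 5^{14} = 5^{8+4+2} ≡ 16 × 13 × 8 ≡ 15 (mod 17)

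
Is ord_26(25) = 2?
Powers of 25 mod 26: 25^1≡25, 25^2≡1. First k with 25^k≡1 is k=2. Yes, ord_26(25) = 2.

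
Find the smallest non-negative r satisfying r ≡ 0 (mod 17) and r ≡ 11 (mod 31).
M = 17 × 31 = 527. M₁ = 31, y₁ ≡ 11 (mod 17). M₂ = 17, y₂ ≡ 11 (mod 31). r = 0×31×11 + 11×17×11 ≡ 476 (mod 527)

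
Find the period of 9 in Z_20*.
Powers of 9 mod 20: 9^1≡9, 9^2≡1. Order = 2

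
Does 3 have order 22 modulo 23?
3^{11} ≡ 1 (mod 23) and 11 < 22, so ord_23(3) = 11 ≠ 22 and 3 is not a primitive root.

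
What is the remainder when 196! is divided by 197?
By Wilson's theorem, (196)! ≡ -1 ≡ 196 (mod 197)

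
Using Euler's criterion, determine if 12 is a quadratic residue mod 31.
By Euler's criterion: 12^{15} ≡ 30 (mod 31). Since this equals -1 (≡ 30), 12 is not a QR.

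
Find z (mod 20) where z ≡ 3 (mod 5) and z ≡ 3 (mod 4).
M = 5 × 4 = 20. M₁ = 4, y₁ ≡ 4 (mod 5). M₂ = 5, y₂ ≡ 1 (mod 4). z = 3×4×4 + 3×5×1 ≡ 3 (mod 20)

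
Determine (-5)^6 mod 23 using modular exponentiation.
By repeated squaring (mod 23): (-5)^{1}≡18, (-5)^{2}≡2, (-5)^{4}≡4. Then (-5)^{6} = (-5)^{4+2} ≡ 4 × 2 ≡ 8 (mod 23)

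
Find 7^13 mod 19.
By repeated squaring mod 19: 7^{1}≡7, 7^{2}≡11, 7^{4}≡7, 7^{8}≡11. Then 7^{13} = 7^{8+4+1} ≡ 11 × 7 × 7 ≡ 7 mod 19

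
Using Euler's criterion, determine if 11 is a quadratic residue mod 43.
By Euler's criterion: 11^{21} ≡ 1 (mod 43). Since this equals 1, 11 is a QR.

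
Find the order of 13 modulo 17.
Powers of 13 mod 17: 13^1≡13, 13^2≡16, 13^3≡4, 13^4≡1. So the order of 13 is 4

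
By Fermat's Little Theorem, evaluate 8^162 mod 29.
By Fermat: 8^{28} ≡ 1 (mod 29). 162 = 5×28 + 22. So 8^{162} ≡ 8^{22} ≡ 9 (mod 29)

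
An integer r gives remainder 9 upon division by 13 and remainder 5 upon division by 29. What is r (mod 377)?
M = 13 × 29 = 377. M₁ = 29, y₁ ≡ 9 (mod 13). M₂ = 13, y₂ ≡ 9 (mod 29). r = 9×29×9 + 5×13×9 ≡ 295 (mod 377)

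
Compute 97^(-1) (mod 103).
Since 103 is prime, by Fermat 97^(-1) ≡ 97^{101} ≡ 17 (mod 103). Verify: 97 × 17 = 1649 ≡ 1 (mod 103)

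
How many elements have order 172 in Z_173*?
A prime p has φ(p-1) primitive roots; here φ(172) = 84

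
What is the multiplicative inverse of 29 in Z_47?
Since 47 is prime, by Fermat 29^(-1) ≡ 29^{45} ≡ 13 (mod 47). Verify: 29 × 13 = 377 ≡ 1 (mod 47)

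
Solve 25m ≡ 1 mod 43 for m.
Since 43 is prime, by Fermat 25^(-1) ≡ 25^{41} ≡ 31 mod 43. Verify: 25 × 31 = 775 ≡ 1 mod 43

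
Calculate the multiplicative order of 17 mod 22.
Powers of 17 mod 22: 17^1≡17, 17^2≡3, 17^3≡7, 17^4≡9, 17^5≡21, 17^6≡5, 17^7≡19, 17^8≡15, 17^9≡13, 17^10≡1. ord_22(17) = 10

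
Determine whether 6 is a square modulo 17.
By Euler's criterion: 6^{8} ≡ 16 mod 17. Since this equals -1 (≡ 16), 6 is not a QR.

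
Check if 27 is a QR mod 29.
By Euler's criterion: 27^{14} ≡ 28 mod 29. Since this equals -1 (≡ 28), 27 is not a QR.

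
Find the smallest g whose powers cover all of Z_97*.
g = 5. Powers: [5, 25, 28, 43, 21, 8, ...] generates all 96 non-zero residues.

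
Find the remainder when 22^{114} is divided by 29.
By Fermat: 22^{28} ≡ 1 mod 29. 114 = 4×28 + 2. So 22^{114} ≡ 22^{2} ≡ 20 mod 29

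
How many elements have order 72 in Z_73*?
A prime p has φ(p-1) primitive roots; here φ(72) = 24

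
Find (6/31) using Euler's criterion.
(6/31) = 6^{15} mod 31 = -1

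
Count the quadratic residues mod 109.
The squaring map on Z_109* is 2-to-1, so there are (108)/2 = 54 QRs.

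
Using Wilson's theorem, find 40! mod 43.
(42)! = (40)! × (41) × (42) ≡ -1 mod 43. So (40)! ≡ -1 × [(42)(41)]^(-1) ≡ 21 mod 43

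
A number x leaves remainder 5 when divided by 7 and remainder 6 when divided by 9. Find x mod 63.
M = 7 × 9 = 63. M₁ = 9, y₁ ≡ 4 mod 7. M₂ = 7, y₂ ≡ 4 mod 9. x = 5×9×4 + 6×7×4 ≡ 33 mod 63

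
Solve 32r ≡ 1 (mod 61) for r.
Since 61 is prime, by Fermat 32^(-1) ≡ 32^{59} ≡ 21 (mod 61). Verify: 32 × 21 = 672 ≡ 1 (mod 61)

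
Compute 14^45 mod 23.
Using Fermat: 14^{22} ≡ 1 (mod 23). 45 ≡ 1 (mod 22). So 14^{45} ≡ 14^{1} ≡ 14 (mod 23)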